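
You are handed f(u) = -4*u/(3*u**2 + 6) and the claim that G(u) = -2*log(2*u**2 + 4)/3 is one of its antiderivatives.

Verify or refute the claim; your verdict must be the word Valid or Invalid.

Valid - the claim checks out under differentiation.

d/du[G] = -4*u/(3*u**2 + 6)
This equals f(u) exactly, so the claim holds.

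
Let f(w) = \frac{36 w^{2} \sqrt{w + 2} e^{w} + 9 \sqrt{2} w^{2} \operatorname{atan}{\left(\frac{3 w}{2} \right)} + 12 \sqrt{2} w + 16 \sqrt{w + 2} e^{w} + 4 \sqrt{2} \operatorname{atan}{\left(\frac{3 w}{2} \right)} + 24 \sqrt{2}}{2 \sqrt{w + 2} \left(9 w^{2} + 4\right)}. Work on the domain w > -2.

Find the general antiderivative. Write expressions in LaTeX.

F(w) = \sqrt{2} \sqrt{w + 2} \operatorname{atan}{\left(\frac{3 w}{2} \right)} + 2 e^{w} + C

A first test for any F(w): its w-derivative must equal f(w) identically.
Check: d/dw[\sqrt{2} \sqrt{w + 2} \operatorname{atan}{\left(\frac{3 w}{2} \right)} + 2 e^{w}] = \frac{36 w^{2} \sqrt{w + 2} e^{w} + 9 \sqrt{2} w^{2} \operatorname{atan}{\left(\frac{3 w}{2} \right)} + 12 \sqrt{2} w + 16 \sqrt{w + 2} e^{w} + 4 \sqrt{2} \operatorname{atan}{\left(\frac{3 w}{2} \right)} + 24 \sqrt{2}}{18 w^{2} \sqrt{w + 2} + 8 \sqrt{w + 2}}, which equals f(w).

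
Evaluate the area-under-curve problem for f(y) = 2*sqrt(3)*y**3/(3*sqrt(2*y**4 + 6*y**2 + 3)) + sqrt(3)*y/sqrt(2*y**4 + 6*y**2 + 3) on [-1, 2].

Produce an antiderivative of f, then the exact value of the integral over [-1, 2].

Antiderivative: F(y) = sqrt(3)*sqrt(2*y**4 + 6*y**2 + 3)/6; value = -sqrt(33)/6 + sqrt(177)/6

f matches the chain-rule pattern g'(h)*h' with inner function h(y) = 2*y**4/3 + 2*y**2 + 1; substituting u = h(y) collapses the integral.
F(y) = sqrt(3)*sqrt(2*y**4 + 6*y**2 + 3)/6 is an antiderivative of f.
Check: d/dy[sqrt(3)*sqrt(2*y**4 + 6*y**2 + 3)/6] = (2*sqrt(3)*y**3 + 3*sqrt(3)*y)/(3*sqrt(2*y**4 + 6*y**2 + 3)), which equals f(y).
F(2) = sqrt(177)/6; F(-1) = sqrt(33)/6.
Integral = F(2) - F(-1) = -sqrt(33)/6 + sqrt(177)/6.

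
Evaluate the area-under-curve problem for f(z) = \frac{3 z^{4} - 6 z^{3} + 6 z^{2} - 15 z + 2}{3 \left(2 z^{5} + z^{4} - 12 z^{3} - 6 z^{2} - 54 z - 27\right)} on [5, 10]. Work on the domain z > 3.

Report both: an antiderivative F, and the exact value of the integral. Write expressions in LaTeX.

Antiderivative: F(z) = \frac{23 \log{\left(z - 3 \right)}}{378} - \frac{191 \log{\left(z + \frac{1}{2} \right)}}{2730} + \frac{253 \log{\left(z + 3 \right)}}{540} + \frac{19 \log{\left(z^{2} + 3 \right)}}{936} - \frac{29 \sqrt{3} \operatorname{atan}{\left(\frac{\sqrt{3} z}{3} \right)}}{1404}; value = - \frac{253 \log{\left(8 \right)}}{540} - \frac{191 \log{\left(\frac{21}{2} \right)}}{2730} - \frac{19 \log{\left(28 \right)}}{936} - \frac{29 \sqrt{3} \operatorname{atan}{\left(\frac{10 \sqrt{3}}{3} \right)}}{1404} - \frac{23 \log{\left(2 \right)}}{378} + \frac{29 \sqrt{3} \operatorname{atan}{\left(\frac{5 \sqrt{3}}{3} \right)}}{1404} + \frac{19 \log{\left(103 \right)}}{936} + \frac{23 \log{\left(7 \right)}}{378} + \frac{191 \log{\left(\frac{11}{2} \right)}}{2730} + \frac{253 \log{\left(13 \right)}}{540}

Factor the denominator (3 \left(z - 3\right) \left(z + 3\right) \left(2 z + 1\right) \left(z^{2} + 3\right)) and decompose: f = \frac{19 z - 29}{468 \left(z^{2} + 3\right)} - \frac{191}{1365 \left(2 z + 1\right)} + \frac{253}{540 \left(z + 3\right)} + \frac{23}{378 \left(z - 3\right)}; each piece integrates to a log, atan, or power term.
F(z) = \frac{23 \log{\left(z - 3 \right)}}{378} - \frac{191 \log{\left(z + \frac{1}{2} \right)}}{2730} + \frac{253 \log{\left(z + 3 \right)}}{540} + \frac{19 \log{\left(z^{2} + 3 \right)}}{936} - \frac{29 \sqrt{3} \operatorname{atan}{\left(\frac{\sqrt{3} z}{3} \right)}}{1404} is an antiderivative of f.
Check: d/dz[\frac{23 \log{\left(z - 3 \right)}}{378} - \frac{191 \log{\left(z + \frac{1}{2} \right)}}{2730} + \frac{253 \log{\left(z + 3 \right)}}{540} + \frac{19 \log{\left(z^{2} + 3 \right)}}{936} - \frac{29 \sqrt{3} \operatorname{atan}{\left(\frac{\sqrt{3} z}{3} \right)}}{1404}] = \frac{3 z^{4} - 6 z^{3} + 6 z^{2} - 15 z + 2}{6 z^{5} + 3 z^{4} - 36 z^{3} - 18 z^{2} - 162 z - 81}, which equals f(z).
F(10) = - \frac{191 \log{\left(\frac{21}{2} \right)}}{2730} - \frac{29 \sqrt{3} \operatorname{atan}{\left(\frac{10 \sqrt{3}}{3} \right)}}{1404} + \frac{19 \log{\left(103 \right)}}{936} + \frac{23 \log{\left(7 \right)}}{378} + \frac{253 \log{\left(13 \right)}}{540}; F(5) = - \frac{191 \log{\left(\frac{11}{2} \right)}}{2730} - \frac{29 \sqrt{3} \operatorname{atan}{\left(\frac{5 \sqrt{3}}{3} \right)}}{1404} + \frac{23 \log{\left(2 \right)}}{378} + \frac{19 \log{\left(28 \right)}}{936} + \frac{253 \log{\left(8 \right)}}{540}.
Integral = F(10) - F(5) = - \frac{253 \log{\left(8 \right)}}{540} - \frac{191 \log{\left(\frac{21}{2} \right)}}{2730} - \frac{19 \log{\left(28 \right)}}{936} - \frac{29 \sqrt{3} \operatorname{atan}{\left(\frac{10 \sqrt{3}}{3} \right)}}{1404} - \frac{23 \log{\left(2 \right)}}{378} + \frac{29 \sqrt{3} \operatorname{atan}{\left(\frac{5 \sqrt{3}}{3} \right)}}{1404} + \frac{19 \log{\left(103 \right)}}{936} + \frac{23 \log{\left(7 \right)}}{378} + \frac{191 \log{\left(\frac{11}{2} \right)}}{2730} + \frac{253 \log{\left(13 \right)}}{540}.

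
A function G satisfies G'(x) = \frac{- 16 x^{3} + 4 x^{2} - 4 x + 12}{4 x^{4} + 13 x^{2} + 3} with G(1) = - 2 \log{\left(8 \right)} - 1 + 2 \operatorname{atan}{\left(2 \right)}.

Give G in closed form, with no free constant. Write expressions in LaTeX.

G(x) = - 2 \log{\left(2 x^{2} + 6 \right)} + 2 \operatorname{atan}{\left(2 x \right)} - 1

Recover the given G'(x) by differentiating a candidate G(x); any mismatch rules it out.
A general antiderivative is - 2 \log{\left(2 x^{2} + 6 \right)} + 2 \operatorname{atan}{\left(2 x \right)} + C.
The condition gives C = - 2 \log{\left(8 \right)} - 1 + 2 \operatorname{atan}{\left(2 \right)} - (- 2 \log{\left(8 \right)} + 2 \operatorname{atan}{\left(2 \right)}) = -1.
So G(x) = - 2 \log{\left(2 x^{2} + 6 \right)} + 2 \operatorname{atan}{\left(2 x \right)} - 1.
Check: d/dx[- 2 \log{\left(2 x^{2} + 6 \right)} + 2 \operatorname{atan}{\left(2 x \right)} - 1] = \frac{- 16 x^{3} + 4 x^{2} - 4 x + 12}{4 x^{4} + 13 x^{2} + 3} = G'(x).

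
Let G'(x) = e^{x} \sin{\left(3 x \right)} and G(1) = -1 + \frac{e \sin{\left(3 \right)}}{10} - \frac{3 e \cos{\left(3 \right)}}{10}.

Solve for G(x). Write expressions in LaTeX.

For G(x) to be correct, d/dx[G] must agree with the stated G'(x) identically.
A general antiderivative is \frac{e^{x} \sin{\left(3 x \right)}}{10} - \frac{3 e^{x} \cos{\left(3 x \right)}}{10} + C.
The condition gives C = -1 + \frac{e \sin{\left(3 \right)}}{10} - \frac{3 e \cos{\left(3 \right)}}{10} - (\frac{e \sin{\left(3 \right)}}{10} - \frac{3 e \cos{\left(3 \right)}}{10}) = -1.
So G(x) = - \frac{- e^{x} \sin{\left(3 x \right)} + 3 e^{x} \cos{\left(3 x \right)} + 10}{10}.
Check: d/dx[- \frac{- e^{x} \sin{\left(3 x \right)} + 3 e^{x} \cos{\left(3 x \right)} + 10}{10}] = e^{x} \sin{\left(3 x \right)} = G'(x).

G(x) = - \frac{- e^{x} \sin{\left(3 x \right)} + 3 e^{x} \cos{\left(3 x \right)} + 10}{10}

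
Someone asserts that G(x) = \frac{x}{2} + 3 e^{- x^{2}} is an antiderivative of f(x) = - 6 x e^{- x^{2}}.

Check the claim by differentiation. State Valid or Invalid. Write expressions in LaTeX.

d/dx[G] = \frac{\left(- 12 x + e^{x^{2}}\right) e^{- x^{2}}}{2}
d/dx[G] - f(x) = \frac{1}{2} != 0.

Invalid: d/dx[G] - f = \frac{1}{2}, which is not 0.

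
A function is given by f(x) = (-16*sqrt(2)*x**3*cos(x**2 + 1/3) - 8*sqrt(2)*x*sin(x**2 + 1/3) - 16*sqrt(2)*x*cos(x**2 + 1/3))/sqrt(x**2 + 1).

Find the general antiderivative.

F(x) = -8*sqrt(2)*sqrt(x**2 + 1)*sin(x**2 + 1/3) + C

f has the shape u'v + uv' for u = -8*sqrt(2*x**2 + 2) and v = sin(x**2 + 1/3) — it is the derivative of the product u*v.
Check: d/dx[-8*sqrt(2)*sqrt(x**2 + 1)*sin(x**2 + 1/3)] = (-16*sqrt(2)*x**3*cos(x**2 + 1/3) - 8*sqrt(2)*x*sin(x**2 + 1/3) - 16*sqrt(2)*x*cos(x**2 + 1/3))/sqrt(x**2 + 1) = f(x).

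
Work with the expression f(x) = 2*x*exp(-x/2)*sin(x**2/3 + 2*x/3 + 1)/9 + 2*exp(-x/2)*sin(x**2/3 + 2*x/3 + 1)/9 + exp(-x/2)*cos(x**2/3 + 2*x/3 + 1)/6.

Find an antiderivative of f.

An antiderivative is F(x) = -exp(-x/2)*cos(x**2/3 + 2*x/3 + 1)/3.

Recognize the product-rule pattern: f = u'v + uv' with u = -cos(x**2/3 + 2*x/3 + 1)/3, v = exp(-x/2), so integration by parts undoes it.
Check: d/dx[-exp(-x/2)*cos(x**2/3 + 2*x/3 + 1)/3] = (4*x*sin(x**2/3 + 2*x/3 + 1) + 4*sin(x**2/3 + 2*x/3 + 1) + 3*cos(x**2/3 + 2*x/3 + 1))*exp(-x/2)/18, which equals f(x).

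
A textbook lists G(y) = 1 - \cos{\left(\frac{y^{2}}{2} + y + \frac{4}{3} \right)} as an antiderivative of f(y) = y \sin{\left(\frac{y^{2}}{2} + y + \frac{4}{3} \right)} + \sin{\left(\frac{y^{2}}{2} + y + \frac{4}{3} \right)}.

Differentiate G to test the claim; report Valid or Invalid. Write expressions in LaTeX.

Valid - differentiating G returns exactly f.

d/dy[G] = y \sin{\left(\frac{y^{2}}{2} + y + \frac{4}{3} \right)} + \sin{\left(\frac{y^{2}}{2} + y + \frac{4}{3} \right)}
This equals f(y) exactly, so the claim holds.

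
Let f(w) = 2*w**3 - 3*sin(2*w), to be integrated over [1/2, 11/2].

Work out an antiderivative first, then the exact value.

The integrand splits into summands that can be handled one at a time.
F(w) = w**4/2 + 3*cos(2*w)/2 is an antiderivative of f.
Check: d/dw[w**4/2 + 3*cos(2*w)/2] = 2*w**3 - 3*sin(2*w) = f(w).
F(11/2) = 3*cos(11)/2 + 14641/32; F(1/2) = 1/32 + 3*cos(1)/2.
Integral = F(11/2) - F(1/2) = -3*cos(1)/2 + 3*cos(11)/2 + 915/2.

Antiderivative: F(w) = w**4/2 + 3*cos(2*w)/2; value = -3*cos(1)/2 + 3*cos(11)/2 + 915/2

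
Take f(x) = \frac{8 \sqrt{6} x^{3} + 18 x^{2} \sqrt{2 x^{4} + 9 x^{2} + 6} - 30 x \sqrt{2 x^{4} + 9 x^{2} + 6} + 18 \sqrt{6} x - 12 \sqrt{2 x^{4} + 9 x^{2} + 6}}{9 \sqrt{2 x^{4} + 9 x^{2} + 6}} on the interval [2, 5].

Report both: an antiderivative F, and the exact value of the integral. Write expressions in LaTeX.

Antiderivative: F(x) = \frac{6 x^{3} - 15 x^{2} - 12 x + 2 \sqrt{6} \sqrt{2 x^{4} + 9 x^{2} + 6}}{9}; value = - \frac{4 \sqrt{111}}{9} + \frac{2 \sqrt{8886}}{9} + 39

Recover f(x) by differentiating a candidate F(x); any mismatch rules it out.
F(x) = \frac{6 x^{3} - 15 x^{2} - 12 x + 2 \sqrt{6} \sqrt{2 x^{4} + 9 x^{2} + 6}}{9} is an antiderivative of f.
Check: d/dx[\frac{6 x^{3} - 15 x^{2} - 12 x + 2 \sqrt{6} \sqrt{2 x^{4} + 9 x^{2} + 6}}{9}] = \frac{8 \sqrt{6} x^{3} + 18 x^{2} \sqrt{2 x^{4} + 9 x^{2} + 6} - 30 x \sqrt{2 x^{4} + 9 x^{2} + 6} + 18 \sqrt{6} x - 12 \sqrt{2 x^{4} + 9 x^{2} + 6}}{9 \sqrt{2 x^{4} + 9 x^{2} + 6}} = f(x).
F(5) = \frac{2 \sqrt{8886}}{9} + 35; F(2) = -4 + \frac{4 \sqrt{111}}{9}.
Integral = F(5) - F(2) = - \frac{4 \sqrt{111}}{9} + \frac{2 \sqrt{8886}}{9} + 39.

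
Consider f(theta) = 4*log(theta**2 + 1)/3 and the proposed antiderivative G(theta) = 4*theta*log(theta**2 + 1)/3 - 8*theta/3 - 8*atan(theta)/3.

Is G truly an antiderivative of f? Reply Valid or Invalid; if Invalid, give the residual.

Invalid: d/dtheta[G] - f = -16/(3*theta**2 + 3), which is not 0.

d/dtheta[G] = (4*theta**2*log(theta**2 + 1) + 4*log(theta**2 + 1) - 16)/(3*theta**2 + 3)
d/dtheta[G] - f(theta) = -16/(3*theta**2 + 3) != 0.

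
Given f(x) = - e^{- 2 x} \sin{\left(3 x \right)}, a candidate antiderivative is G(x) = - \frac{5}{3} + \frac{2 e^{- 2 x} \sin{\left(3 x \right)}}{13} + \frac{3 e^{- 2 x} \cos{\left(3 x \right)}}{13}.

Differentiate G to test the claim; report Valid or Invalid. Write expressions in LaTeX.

d/dx[G] = - e^{- 2 x} \sin{\left(3 x \right)}
This equals f(x) exactly, so the claim holds.

Valid - differentiating G returns exactly f.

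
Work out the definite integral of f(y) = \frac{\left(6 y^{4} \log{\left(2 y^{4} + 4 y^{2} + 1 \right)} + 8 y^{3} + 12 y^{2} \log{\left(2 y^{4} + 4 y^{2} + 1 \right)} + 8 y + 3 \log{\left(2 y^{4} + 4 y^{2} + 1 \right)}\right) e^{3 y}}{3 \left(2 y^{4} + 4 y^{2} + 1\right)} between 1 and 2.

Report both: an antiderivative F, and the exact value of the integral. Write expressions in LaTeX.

f has the shape u'v + uv' for u = \frac{e^{3 y}}{3} and v = \log{\left(2 y^{4} + 4 y^{2} + 1 \right)} — it is the derivative of the product u*v.
F(y) = \frac{e^{3 y} \log{\left(2 y^{4} + 4 y^{2} + 1 \right)}}{3} is an antiderivative of f.
Check: d/dy[\frac{e^{3 y} \log{\left(2 y^{4} + 4 y^{2} + 1 \right)}}{3}] = \frac{6 y^{4} e^{3 y} \log{\left(2 y^{4} + 4 y^{2} + 1 \right)} + 8 y^{3} e^{3 y} + 12 y^{2} e^{3 y} \log{\left(2 y^{4} + 4 y^{2} + 1 \right)} + 8 y e^{3 y} + 3 e^{3 y} \log{\left(2 y^{4} + 4 y^{2} + 1 \right)}}{6 y^{4} + 12 y^{2} + 3}, which equals f(y).
F(2) = \frac{e^{6} \log{\left(49 \right)}}{3}; F(1) = \frac{e^{3} \log{\left(7 \right)}}{3}.
Integral = F(2) - F(1) = - \frac{e^{3} \log{\left(7 \right)}}{3} + \frac{e^{6} \log{\left(49 \right)}}{3}.

Antiderivative: F(y) = \frac{e^{3 y} \log{\left(2 y^{4} + 4 y^{2} + 1 \right)}}{3}; value = - \frac{e^{3} \log{\left(7 \right)}}{3} + \frac{e^{6} \log{\left(49 \right)}}{3}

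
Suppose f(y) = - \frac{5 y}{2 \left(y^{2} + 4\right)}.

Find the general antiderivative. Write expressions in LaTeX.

F(y) = - \frac{5 \log{\left(y^{2} + 4 \right)}}{4} + C

f matches the chain-rule pattern g'(h)*h' with inner function h(y) = y^{2} + 4; substituting u = h(y) collapses the integral.
Check: d/dy[- \frac{5 \log{\left(y^{2} + 4 \right)}}{4}] = - \frac{5 y}{2 y^{2} + 8}, which equals f(y).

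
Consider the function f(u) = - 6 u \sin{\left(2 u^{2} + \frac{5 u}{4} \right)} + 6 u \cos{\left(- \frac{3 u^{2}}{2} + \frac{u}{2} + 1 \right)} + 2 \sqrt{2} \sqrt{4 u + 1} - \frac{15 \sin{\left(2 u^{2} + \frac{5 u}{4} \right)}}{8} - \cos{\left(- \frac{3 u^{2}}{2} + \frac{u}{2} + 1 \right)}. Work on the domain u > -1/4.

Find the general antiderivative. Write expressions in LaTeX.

F(u) = \frac{2 \sqrt{2} \left(4 u + 1\right)^{\frac{3}{2}} - 12 \sin{\left(- \frac{3 u^{2}}{2} + \frac{u}{2} + 1 \right)} + 9 \cos{\left(2 u^{2} + \frac{5 u}{4} \right)}}{6} + C

The integrand splits into summands that can be handled one at a time.
Check: d/du[\frac{2 \sqrt{2} \left(4 u + 1\right)^{\frac{3}{2}} - 12 \sin{\left(- \frac{3 u^{2}}{2} + \frac{u}{2} + 1 \right)} + 9 \cos{\left(2 u^{2} + \frac{5 u}{4} \right)}}{6}] = - 6 u \sin{\left(2 u^{2} + \frac{5 u}{4} \right)} + 6 u \cos{\left(- \frac{3 u^{2}}{2} + \frac{u}{2} + 1 \right)} + 2 \sqrt{2} \sqrt{4 u + 1} - \frac{15 \sin{\left(2 u^{2} + \frac{5 u}{4} \right)}}{8} - \cos{\left(- \frac{3 u^{2}}{2} + \frac{u}{2} + 1 \right)} = f(u).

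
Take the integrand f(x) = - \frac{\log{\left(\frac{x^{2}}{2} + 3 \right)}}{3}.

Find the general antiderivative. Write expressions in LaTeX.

Whatever form F(x) takes, F'(x) = f(x) is non-negotiable.
Check: d/dx[- \frac{x \log{\left(\frac{x^{2}}{2} + 3 \right)}}{3} + \frac{2 x}{3} - \frac{2 \sqrt{6} \operatorname{atan}{\left(\frac{\sqrt{6} x}{6} \right)}}{3}] = - \frac{\log{\left(\frac{x^{2}}{2} + 3 \right)}}{3} = f(x).

F(x) = - \frac{x \log{\left(\frac{x^{2}}{2} + 3 \right)}}{3} + \frac{2 x}{3} - \frac{2 \sqrt{6} \operatorname{atan}{\left(\frac{\sqrt{6} x}{6} \right)}}{3} + C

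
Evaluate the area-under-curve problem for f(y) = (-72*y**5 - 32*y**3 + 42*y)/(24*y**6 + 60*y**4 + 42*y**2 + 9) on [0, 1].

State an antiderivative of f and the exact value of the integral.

Antiderivative: F(y) = (-9*(2*y**2 + 1)*log(2*y**2 + 3) - 10)/(6*(2*y**2 + 1)); value = -3*log(5)/2 + 10/9 + 3*log(3)/2

Since d/dy undoes antidifferentiation here, F'(y) = f(y) is required of F(y).
F(y) = (-9*(2*y**2 + 1)*log(2*y**2 + 3) - 10)/(6*(2*y**2 + 1)) is an antiderivative of f.
Check: d/dy[(-9*(2*y**2 + 1)*log(2*y**2 + 3) - 10)/(6*(2*y**2 + 1))] = (-72*y**5 - 32*y**3 + 42*y)/(24*y**6 + 60*y**4 + 42*y**2 + 9) = f(y).
F(1) = -3*log(5)/2 - 5/9; F(0) = -5/3 - 3*log(3)/2.
Integral = F(1) - F(0) = -3*log(5)/2 + 10/9 + 3*log(3)/2.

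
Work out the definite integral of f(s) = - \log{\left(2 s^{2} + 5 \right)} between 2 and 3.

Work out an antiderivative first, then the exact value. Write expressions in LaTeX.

Since d/ds undoes antidifferentiation here, F'(s) = f(s) is required of F(s).
F(s) = - s \log{\left(2 s^{2} + 5 \right)} + 2 s - \sqrt{10} \operatorname{atan}{\left(\frac{\sqrt{10} s}{5} \right)} is an antiderivative of f.
Check: d/ds[- s \log{\left(2 s^{2} + 5 \right)} + 2 s - \sqrt{10} \operatorname{atan}{\left(\frac{\sqrt{10} s}{5} \right)}] = - \log{\left(2 s^{2} + 5 \right)} = f(s).
F(3) = - 3 \log{\left(23 \right)} - \sqrt{10} \operatorname{atan}{\left(\frac{3 \sqrt{10}}{5} \right)} + 6; F(2) = - 2 \log{\left(13 \right)} - \sqrt{10} \operatorname{atan}{\left(\frac{2 \sqrt{10}}{5} \right)} + 4.
Integral = F(3) - F(2) = - 3 \log{\left(23 \right)} - \sqrt{10} \operatorname{atan}{\left(\frac{3 \sqrt{10}}{5} \right)} + 2 + \sqrt{10} \operatorname{atan}{\left(\frac{2 \sqrt{10}}{5} \right)} + 2 \log{\left(13 \right)}.

Antiderivative: F(s) = - s \log{\left(2 s^{2} + 5 \right)} + 2 s - \sqrt{10} \operatorname{atan}{\left(\frac{\sqrt{10} s}{5} \right)}; value = - 3 \log{\left(23 \right)} - \sqrt{10} \operatorname{atan}{\left(\frac{3 \sqrt{10}}{5} \right)} + 2 + \sqrt{10} \operatorname{atan}{\left(\frac{2 \sqrt{10}}{5} \right)} + 2 \log{\left(13 \right)}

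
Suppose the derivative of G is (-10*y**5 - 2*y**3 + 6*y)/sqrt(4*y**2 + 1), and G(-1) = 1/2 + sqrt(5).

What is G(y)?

G(y) = ((3 - y**4)*sqrt(4*y**2 + 1) + 1)/2

Recognize the product-rule pattern: G'(y) = u'v + uv' with u = 2*sqrt(4*y**2 + 1), v = 3/4 - y**4/4, so integration by parts undoes it.
A general antiderivative is 2*(3/4 - y**4/4)*sqrt(4*y**2 + 1) + C.
The condition gives C = 1/2 + sqrt(5) - (sqrt(5)) = 1/2.
So G(y) = ((3 - y**4)*sqrt(4*y**2 + 1) + 1)/2.
Check: d/dy[((3 - y**4)*sqrt(4*y**2 + 1) + 1)/2] = (-10*y**5 - 2*y**3 + 6*y)/sqrt(4*y**2 + 1) = G'(y).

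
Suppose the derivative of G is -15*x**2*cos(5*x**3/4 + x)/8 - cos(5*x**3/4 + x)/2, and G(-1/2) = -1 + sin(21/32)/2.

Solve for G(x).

G'(x) matches the chain-rule pattern g'(h)*h' with inner function h(x) = 5*x**3/4 + x; substituting u = h(x) collapses the integral.
A general antiderivative is -sin(5*x**3/4 + x)/2 + C.
The condition gives C = -1 + sin(21/32)/2 - (sin(21/32)/2) = -1.
So G(x) = (-sin(5*x**3/4 + x) - 2)/2.
Check: d/dx[(-sin(5*x**3/4 + x) - 2)/2] = -15*x**2*cos(5*x**3/4 + x)/8 - cos(5*x**3/4 + x)/2 = G'(x).

G(x) = (-sin(5*x**3/4 + x) - 2)/2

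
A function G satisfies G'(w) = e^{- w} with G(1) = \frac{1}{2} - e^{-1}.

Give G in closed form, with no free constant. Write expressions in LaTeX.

For G(w) to be correct, d/dw[G] must agree with the stated G'(w) identically.
A general antiderivative is - e^{- w} + C.
The condition gives C = \frac{1}{2} - e^{-1} - (- \frac{1}{e}) = \frac{1}{2}.
So G(w) = \frac{\left(e^{w} - 2\right) e^{- w}}{2}.
Check: d/dw[\frac{\left(e^{w} - 2\right) e^{- w}}{2}] = e^{- w} = G'(w).

G(w) = \frac{\left(e^{w} - 2\right) e^{- w}}{2}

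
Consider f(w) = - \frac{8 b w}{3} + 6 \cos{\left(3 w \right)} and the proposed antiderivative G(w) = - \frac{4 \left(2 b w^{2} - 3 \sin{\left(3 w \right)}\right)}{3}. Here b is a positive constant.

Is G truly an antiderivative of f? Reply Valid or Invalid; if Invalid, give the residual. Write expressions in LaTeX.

Invalid: d/dw[G] - f = - \frac{8 b w}{3} + 6 \cos{\left(3 w \right)}, which is not 0.

d/dw[G] = - \frac{16 b w}{3} + 12 \cos{\left(3 w \right)}
d/dw[G] - f(w) = - \frac{8 b w}{3} + 6 \cos{\left(3 w \right)} != 0.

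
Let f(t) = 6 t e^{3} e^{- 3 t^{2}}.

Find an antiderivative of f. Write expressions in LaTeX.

f matches the chain-rule pattern g'(h)*h' with inner function h(t) = 3 - 3 t^{2}; substituting u = h(t) collapses the integral.
Check: d/dt[- e^{3 - 3 t^{2}}] = 6 t e^{3} e^{- 3 t^{2}} = f(t).

An antiderivative is F(t) = - e^{3 - 3 t^{2}}.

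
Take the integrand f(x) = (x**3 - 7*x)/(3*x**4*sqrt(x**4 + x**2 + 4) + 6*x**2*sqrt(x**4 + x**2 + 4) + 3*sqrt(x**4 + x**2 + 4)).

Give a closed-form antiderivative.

An antiderivative is F(x) = sqrt(x**4 + x**2 + 4)/(3*(x**2 + 1)).

Recognize the product-rule pattern: f = u'v + uv' with u = 1/(3*(x**2 + 1)), v = sqrt(x**4 + x**2 + 4), so integration by parts undoes it.
Check: d/dx[sqrt(x**4 + x**2 + 4)/(3*(x**2 + 1))] = (x**3 - 7*x)/(3*x**4*sqrt(x**4 + x**2 + 4) + 6*x**2*sqrt(x**4 + x**2 + 4) + 3*sqrt(x**4 + x**2 + 4)) = f(x).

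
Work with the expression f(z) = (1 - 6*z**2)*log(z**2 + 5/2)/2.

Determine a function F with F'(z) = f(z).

An antiderivative is F(z) = -z**3*log(z**2 + 5/2) + 2*z**3/3 + z*log(z**2 + 5/2)/2 - 6*z + 3*sqrt(10)*atan(sqrt(10)*z/5).

For F(z) to be correct the identity F'(z) - f(z) = 0 must hold.
Check: d/dz[-z**3*log(z**2 + 5/2) + 2*z**3/3 + z*log(z**2 + 5/2)/2 - 6*z + 3*sqrt(10)*atan(sqrt(10)*z/5)] = -3*z**2*log(z**2 + 5/2) + log(z**2 + 5/2)/2, which equals f(z).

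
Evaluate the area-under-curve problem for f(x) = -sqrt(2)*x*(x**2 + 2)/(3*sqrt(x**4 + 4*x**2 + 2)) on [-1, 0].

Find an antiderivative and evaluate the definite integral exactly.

The substitution u = x**4/2 + 2*x**2 + 1 works: f is exactly (dF/du)*(du/dx) for that inner function.
F(x) = -sqrt(x**4/2 + 2*x**2 + 1)/3 is an antiderivative of f.
Check: d/dx[-sqrt(x**4/2 + 2*x**2 + 1)/3] = (-sqrt(2)*x**3 - 2*sqrt(2)*x)/(3*sqrt(x**4 + 4*x**2 + 2)), which equals f(x).
F(0) = -1/3; F(-1) = -sqrt(14)/6.
Integral = F(0) - F(-1) = -1/3 + sqrt(14)/6.

Antiderivative: F(x) = -sqrt(x**4/2 + 2*x**2 + 1)/3; value = -1/3 + sqrt(14)/6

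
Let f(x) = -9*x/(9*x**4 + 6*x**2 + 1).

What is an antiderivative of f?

f matches the chain-rule pattern g'(h)*h' with inner function h(x) = 4*x**2 + 4/3; substituting u = h(x) collapses the integral.
Check: d/dx[2/(4*x**2 + 4/3)] = -9*x/(9*x**4 + 6*x**2 + 1) = f(x).

An antiderivative is F(x) = 2/(4*x**2 + 4/3).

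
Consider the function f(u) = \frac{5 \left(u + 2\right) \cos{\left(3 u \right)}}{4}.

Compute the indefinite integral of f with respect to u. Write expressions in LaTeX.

Any candidate F(u) must reproduce f(u) exactly when differentiated.
Check: d/du[\frac{5 u \sin{\left(3 u \right)}}{12} + \frac{5 \sin{\left(3 u \right)}}{6} + \frac{5 \cos{\left(3 u \right)}}{36}] = \frac{5 u \cos{\left(3 u \right)}}{4} + \frac{5 \cos{\left(3 u \right)}}{2}, which equals f(u).

F(u) = \frac{5 u \sin{\left(3 u \right)}}{12} + \frac{5 \sin{\left(3 u \right)}}{6} + \frac{5 \cos{\left(3 u \right)}}{36} + C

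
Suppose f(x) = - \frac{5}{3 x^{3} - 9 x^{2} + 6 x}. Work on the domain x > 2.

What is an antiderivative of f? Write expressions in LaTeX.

The denominator factors as 3 x \left(x - 2\right) \left(x - 1\right); partial fractions split f into directly integrable pieces: \frac{5}{3 \left(x - 1\right)} - \frac{5}{6 \left(x - 2\right)} - \frac{5}{6 x}.
Check: d/dx[\frac{5 \log{\left(x - 1 \right)}}{3} - \frac{5 \log{\left(x^{2} - 2 x \right)}}{6}] = - \frac{5}{3 x^{3} - 9 x^{2} + 6 x} = f(x).

An antiderivative is F(x) = \frac{5 \log{\left(x - 1 \right)}}{3} - \frac{5 \log{\left(x^{2} - 2 x \right)}}{6}.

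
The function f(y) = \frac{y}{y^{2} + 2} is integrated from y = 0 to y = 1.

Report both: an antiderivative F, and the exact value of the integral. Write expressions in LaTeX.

The substitution u = y^{2} + 2 works: f is exactly (dF/du)*(du/dy) for that inner function.
F(y) = \frac{\log{\left(y^{2} + 2 \right)}}{2} is an antiderivative of f.
Check: d/dy[\frac{\log{\left(y^{2} + 2 \right)}}{2}] = \frac{y}{y^{2} + 2} = f(y).
F(1) = \frac{\log{\left(3 \right)}}{2}; F(0) = \frac{\log{\left(2 \right)}}{2}.
Integral = F(1) - F(0) = - \frac{\log{\left(2 \right)}}{2} + \frac{\log{\left(3 \right)}}{2}.

Antiderivative: F(y) = \frac{\log{\left(y^{2} + 2 \right)}}{2}; value = - \frac{\log{\left(2 \right)}}{2} + \frac{\log{\left(3 \right)}}{2}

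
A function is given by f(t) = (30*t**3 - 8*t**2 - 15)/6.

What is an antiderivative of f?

An antiderivative is F(t) = 5*t**4/4 - 4*t**3/9 - 5*t/2.

Whatever form F(t) takes, F'(t) = f(t) is non-negotiable.
Check: d/dt[5*t**4/4 - 4*t**3/9 - 5*t/2] = 5*t**3 - 4*t**2/3 - 5/2, which equals f(t).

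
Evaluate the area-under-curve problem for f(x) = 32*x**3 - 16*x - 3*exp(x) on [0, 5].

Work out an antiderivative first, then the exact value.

Integrate term by term and add the pieces.
F(x) = 8*x**4 - 8*x**2 - 3*exp(x) is an antiderivative of f.
Check: d/dx[8*x**4 - 8*x**2 - 3*exp(x)] = 32*x**3 - 16*x - 3*exp(x) = f(x).
F(5) = 4800 - 3*exp(5); F(0) = -3.
Integral = F(5) - F(0) = 4803 - 3*exp(5).

Antiderivative: F(x) = 8*x**4 - 8*x**2 - 3*exp(x); value = 4803 - 3*exp(5)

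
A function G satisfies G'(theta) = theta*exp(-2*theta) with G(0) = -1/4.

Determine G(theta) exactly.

G(theta) = -(2*theta + 1)*exp(-2*theta)/4

Recognize the product-rule pattern: G'(theta) = u'v + uv' with u = -theta/2 - 1/4, v = exp(-2*theta), so integration by parts undoes it.
A general antiderivative is (-2*theta - 1)*exp(-2*theta)/4 + C.
The condition gives C = -1/4 - (-1/4) = 0.
So G(theta) = -(2*theta + 1)*exp(-2*theta)/4.
Check: d/dtheta[-(2*theta + 1)*exp(-2*theta)/4] = theta*exp(-2*theta) = G'(theta).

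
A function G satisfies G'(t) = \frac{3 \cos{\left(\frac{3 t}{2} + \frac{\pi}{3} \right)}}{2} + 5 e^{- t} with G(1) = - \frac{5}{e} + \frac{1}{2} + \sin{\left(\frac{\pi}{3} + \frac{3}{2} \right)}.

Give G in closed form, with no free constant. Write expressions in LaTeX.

G(t) = \frac{\left(2 e^{t} \sin{\left(\frac{3 t}{2} + \frac{\pi}{3} \right)} + e^{t} - 10\right) e^{- t}}{2}

The integrand splits into summands that can be handled one at a time.
A general antiderivative is \sin{\left(\frac{3 t}{2} + \frac{\pi}{3} \right)} - 5 e^{- t} + C.
The condition gives C = - \frac{5}{e} + \frac{1}{2} + \sin{\left(\frac{\pi}{3} + \frac{3}{2} \right)} - (- \frac{5}{e} + \sin{\left(\frac{\pi}{3} + \frac{3}{2} \right)}) = \frac{1}{2}.
So G(t) = \frac{\left(2 e^{t} \sin{\left(\frac{3 t}{2} + \frac{\pi}{3} \right)} + e^{t} - 10\right) e^{- t}}{2}.
Check: d/dt[\frac{\left(2 e^{t} \sin{\left(\frac{3 t}{2} + \frac{\pi}{3} \right)} + e^{t} - 10\right) e^{- t}}{2}] = \frac{\left(3 e^{t} \cos{\left(\frac{3 t}{2} + \frac{\pi}{3} \right)} + 10\right) e^{- t}}{2}, which equals G'(t).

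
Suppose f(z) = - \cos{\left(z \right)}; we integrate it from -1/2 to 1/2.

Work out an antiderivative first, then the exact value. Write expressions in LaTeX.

Antiderivative: F(z) = - \sin{\left(z \right)}; value = - 2 \sin{\left(\frac{1}{2} \right)}

Whatever form F(z) takes, F'(z) = f(z) is non-negotiable.
F(z) = - \sin{\left(z \right)} is an antiderivative of f.
Check: d/dz[- \sin{\left(z \right)}] = - \cos{\left(z \right)} = f(z).
F(1/2) = - \sin{\left(\frac{1}{2} \right)}; F(-1/2) = \sin{\left(\frac{1}{2} \right)}.
Integral = F(1/2) - F(-1/2) = - 2 \sin{\left(\frac{1}{2} \right)}.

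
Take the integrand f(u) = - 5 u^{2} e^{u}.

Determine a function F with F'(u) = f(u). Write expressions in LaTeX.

f has the shape v'r + vr' for v = - 5 u^{2} + 10 u - 10 and r = e^{u} — it is the derivative of the product v*r.
Check: d/du[- 5 u^{2} e^{u} + 10 u e^{u} - 10 e^{u}] = - 5 u^{2} e^{u} = f(u).

An antiderivative is F(u) = - 5 u^{2} e^{u} + 10 u e^{u} - 10 e^{u}.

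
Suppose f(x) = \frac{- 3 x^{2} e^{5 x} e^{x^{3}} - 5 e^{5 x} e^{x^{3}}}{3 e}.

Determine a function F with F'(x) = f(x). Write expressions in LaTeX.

The substitution u = x^{3} + 5 x - 1 works: f is exactly (dF/du)*(du/dx) for that inner function.
Check: d/dx[- \frac{e^{x^{3} + 5 x - 1}}{3}] = - \frac{x^{2} e^{5 x} e^{x^{3}}}{e} - \frac{5 e^{5 x} e^{x^{3}}}{3 e}, which equals f(x).

An antiderivative is F(x) = - \frac{e^{x^{3} + 5 x - 1}}{3}.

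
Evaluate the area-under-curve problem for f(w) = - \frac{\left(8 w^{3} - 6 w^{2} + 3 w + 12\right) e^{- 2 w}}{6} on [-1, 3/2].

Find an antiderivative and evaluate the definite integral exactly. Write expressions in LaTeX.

Recognize the product-rule pattern: f = u'v + uv' with u = \frac{2 w^{3}}{3} + \frac{w^{2}}{2} + \frac{3 w}{4} + \frac{11}{8}, v = e^{- 2 w}, so integration by parts undoes it.
F(w) = \frac{\left(16 w^{3} + 12 w^{2} + 18 w + 33\right) e^{- 2 w}}{24} is an antiderivative of f.
Check: d/dw[\frac{\left(16 w^{3} + 12 w^{2} + 18 w + 33\right) e^{- 2 w}}{24}] = \frac{\left(- 8 w^{3} + 6 w^{2} - 3 w - 12\right) e^{- 2 w}}{6}, which equals f(w).
F(3/2) = \frac{47}{8 e^{3}}; F(-1) = \frac{11 e^{2}}{24}.
Integral = F(3/2) - F(-1) = - \frac{11 e^{2}}{24} + \frac{47}{8 e^{3}}.

Antiderivative: F(w) = \frac{\left(16 w^{3} + 12 w^{2} + 18 w + 33\right) e^{- 2 w}}{24}; value = - \frac{11 e^{2}}{24} + \frac{47}{8 e^{3}}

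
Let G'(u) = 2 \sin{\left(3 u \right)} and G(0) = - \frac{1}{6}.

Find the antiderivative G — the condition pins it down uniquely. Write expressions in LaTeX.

G(u) = \frac{3 - 4 \cos{\left(3 u \right)}}{6}

A first test for any G(u): its u-derivative must equal the given G'(u).
A general antiderivative is - \frac{2 \cos{\left(3 u \right)}}{3} + C.
The condition gives C = - \frac{1}{6} - (- \frac{2}{3}) = \frac{1}{2}.
So G(u) = \frac{3 - 4 \cos{\left(3 u \right)}}{6}.
Check: d/du[\frac{3 - 4 \cos{\left(3 u \right)}}{6}] = 2 \sin{\left(3 u \right)} = G'(u).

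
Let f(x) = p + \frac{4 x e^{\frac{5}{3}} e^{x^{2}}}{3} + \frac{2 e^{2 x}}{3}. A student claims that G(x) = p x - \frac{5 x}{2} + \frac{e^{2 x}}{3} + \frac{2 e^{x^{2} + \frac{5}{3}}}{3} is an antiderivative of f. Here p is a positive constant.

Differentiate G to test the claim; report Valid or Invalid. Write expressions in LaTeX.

Invalid: d/dx[G] - f = - \frac{5}{2}, which is not 0.

d/dx[G] = p + \frac{4 x e^{\frac{5}{3}} e^{x^{2}}}{3} + \frac{2 e^{2 x}}{3} - \frac{5}{2}
d/dx[G] - f(x) = - \frac{5}{2} != 0.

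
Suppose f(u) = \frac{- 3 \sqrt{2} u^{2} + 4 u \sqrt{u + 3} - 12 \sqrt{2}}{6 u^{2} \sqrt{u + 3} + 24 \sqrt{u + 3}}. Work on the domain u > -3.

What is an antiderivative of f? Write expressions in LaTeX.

An antiderivative is F(u) = - \sqrt{2} \sqrt{u + 3} + \frac{\log{\left(u^{2} + 4 \right)}}{3}.

Differentiate the proposed F(u) back; it has to land on f(u) exactly.
Check: d/du[- \sqrt{2} \sqrt{u + 3} + \frac{\log{\left(u^{2} + 4 \right)}}{3}] = \frac{- 3 \sqrt{2} u^{2} + 4 u \sqrt{u + 3} - 12 \sqrt{2}}{6 u^{2} \sqrt{u + 3} + 24 \sqrt{u + 3}} = f(u).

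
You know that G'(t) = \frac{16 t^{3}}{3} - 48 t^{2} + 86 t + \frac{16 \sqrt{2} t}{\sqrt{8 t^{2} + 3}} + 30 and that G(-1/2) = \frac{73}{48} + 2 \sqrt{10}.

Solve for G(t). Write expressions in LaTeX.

G(t) = \frac{96 \sqrt{2} \sqrt{8 t^{2} + 3} + \left(- 8 t^{2} + 48 t + 15\right)^{2} - 48}{48}

Integrate term by term and add the pieces.
A general antiderivative is 4 \sqrt{4 t^{2} + \frac{3}{2}} + 3 \left(- \frac{2 t^{2}}{3} + 4 t + \frac{5}{4}\right)^{2} + C.
The condition gives C = \frac{73}{48} + 2 \sqrt{10} - (\frac{121}{48} + 2 \sqrt{10}) = -1.
So G(t) = \frac{96 \sqrt{2} \sqrt{8 t^{2} + 3} + \left(- 8 t^{2} + 48 t + 15\right)^{2} - 48}{48}.
Check: d/dt[\frac{96 \sqrt{2} \sqrt{8 t^{2} + 3} + \left(- 8 t^{2} + 48 t + 15\right)^{2} - 48}{48}] = \frac{16 t^{3} \sqrt{8 t^{2} + 3} - 144 t^{2} \sqrt{8 t^{2} + 3} + 258 t \sqrt{8 t^{2} + 3} + 48 \sqrt{2} t + 90 \sqrt{8 t^{2} + 3}}{3 \sqrt{8 t^{2} + 3}}, which equals G'(t).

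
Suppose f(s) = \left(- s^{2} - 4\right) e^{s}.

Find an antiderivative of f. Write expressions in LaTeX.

f has the shape u'v + uv' for u = - s^{2} + 2 s - 6 and v = e^{s} — it is the derivative of the product u*v.
Check: d/ds[- s^{2} e^{s} + 2 s e^{s} - 6 e^{s}] = - s^{2} e^{s} - 4 e^{s}, which equals f(s).

An antiderivative is F(s) = - s^{2} e^{s} + 2 s e^{s} - 6 e^{s}.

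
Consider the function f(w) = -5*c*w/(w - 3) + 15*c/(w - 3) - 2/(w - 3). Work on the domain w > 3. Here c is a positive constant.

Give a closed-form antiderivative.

An antiderivative is F(w) = -5*c*w - 2*log(w - 3).

The integrand splits into summands that can be handled one at a time.
Check: d/dw[-5*c*w - 2*log(w - 3)] = (-5*c*w + 15*c - 2)/(w - 3), which equals f(w).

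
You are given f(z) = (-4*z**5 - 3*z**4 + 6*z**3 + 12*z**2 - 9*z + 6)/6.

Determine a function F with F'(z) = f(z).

An antiderivative F(z) passes only if d/dz[F] lands on f(z) exactly.
Check: d/dz[-z*(20*z**5 + 18*z**4 - 45*z**3 - 120*z**2 + 135*z - 180)/180] = -2*z**5/3 - z**4/2 + z**3 + 2*z**2 - 3*z/2 + 1, which equals f(z).

An antiderivative is F(z) = -z*(20*z**5 + 18*z**4 - 45*z**3 - 120*z**2 + 135*z - 180)/180.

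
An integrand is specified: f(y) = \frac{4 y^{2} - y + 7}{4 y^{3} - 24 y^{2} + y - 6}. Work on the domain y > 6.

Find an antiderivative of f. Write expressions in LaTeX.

A first test for any F(y): its y-derivative must equal f(y) identically.
Check: d/dy[- \frac{- 2 \log{\left(\frac{y}{2} - 3 \right)} + \operatorname{atan}{\left(2 y \right)}}{2}] = \frac{4 y^{2} - y + 7}{4 y^{3} - 24 y^{2} + y - 6} = f(y).

An antiderivative is F(y) = - \frac{- 2 \log{\left(\frac{y}{2} - 3 \right)} + \operatorname{atan}{\left(2 y \right)}}{2}.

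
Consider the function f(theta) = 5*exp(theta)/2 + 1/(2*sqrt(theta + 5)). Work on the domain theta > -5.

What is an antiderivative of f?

Integrate term by term and add the pieces.
Check: d/dtheta[sqrt(theta + 5) + 5*exp(theta)/2] = (5*sqrt(theta + 5)*exp(theta) + 1)/(2*sqrt(theta + 5)), which equals f(theta).

An antiderivative is F(theta) = sqrt(theta + 5) + 5*exp(theta)/2.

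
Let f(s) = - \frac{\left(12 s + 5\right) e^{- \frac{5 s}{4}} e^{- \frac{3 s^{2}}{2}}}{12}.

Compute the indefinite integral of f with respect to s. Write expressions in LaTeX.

F(s) = \frac{e^{- \frac{5 s}{4}} e^{- \frac{3 s^{2}}{2}}}{3} + C

f matches the chain-rule pattern g'(h)*h' with inner function h(s) = - \frac{3 s^{2}}{2} - \frac{5 s}{4}; substituting u = h(s) collapses the integral.
Check: d/ds[\frac{e^{- \frac{5 s}{4}} e^{- \frac{3 s^{2}}{2}}}{3}] = \frac{\left(- 12 s - 5\right) e^{- \frac{5 s}{4}} e^{- \frac{3 s^{2}}{2}}}{12}, which equals f(s).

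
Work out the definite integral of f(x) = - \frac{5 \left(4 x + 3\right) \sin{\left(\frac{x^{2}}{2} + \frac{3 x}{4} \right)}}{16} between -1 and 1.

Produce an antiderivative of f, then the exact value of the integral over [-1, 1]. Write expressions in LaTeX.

The substitution u = \frac{x^{2}}{2} + \frac{3 x}{4} works: f is exactly (dF/du)*(du/dx) for that inner function.
F(x) = \frac{5 \cos{\left(\frac{x^{2}}{2} + \frac{3 x}{4} \right)}}{4} is an antiderivative of f.
Check: d/dx[\frac{5 \cos{\left(\frac{x^{2}}{2} + \frac{3 x}{4} \right)}}{4}] = - \frac{5 x \sin{\left(\frac{x^{2}}{2} + \frac{3 x}{4} \right)}}{4} - \frac{15 \sin{\left(\frac{x^{2}}{2} + \frac{3 x}{4} \right)}}{16}, which equals f(x).
F(1) = \frac{5 \cos{\left(\frac{5}{4} \right)}}{4}; F(-1) = \frac{5 \cos{\left(\frac{1}{4} \right)}}{4}.
Integral = F(1) - F(-1) = - \frac{5 \cos{\left(\frac{1}{4} \right)}}{4} + \frac{5 \cos{\left(\frac{5}{4} \right)}}{4}.

Antiderivative: F(x) = \frac{5 \cos{\left(\frac{x^{2}}{2} + \frac{3 x}{4} \right)}}{4}; value = - \frac{5 \cos{\left(\frac{1}{4} \right)}}{4} + \frac{5 \cos{\left(\frac{5}{4} \right)}}{4}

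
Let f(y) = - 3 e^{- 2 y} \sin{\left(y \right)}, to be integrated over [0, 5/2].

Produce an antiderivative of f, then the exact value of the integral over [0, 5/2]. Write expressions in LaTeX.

Antiderivative: F(y) = \frac{\left(6 \sin{\left(y \right)} + 3 \cos{\left(y \right)}\right) e^{- 2 y}}{5}; value = - \frac{3}{5} + \frac{3 \cos{\left(\frac{5}{2} \right)}}{5 e^{5}} + \frac{6 \sin{\left(\frac{5}{2} \right)}}{5 e^{5}}

Any candidate F(y) must reproduce f(y) exactly when differentiated.
F(y) = \frac{\left(6 \sin{\left(y \right)} + 3 \cos{\left(y \right)}\right) e^{- 2 y}}{5} is an antiderivative of f.
Check: d/dy[\frac{\left(6 \sin{\left(y \right)} + 3 \cos{\left(y \right)}\right) e^{- 2 y}}{5}] = - 3 e^{- 2 y} \sin{\left(y \right)} = f(y).
F(5/2) = \frac{3 \cos{\left(\frac{5}{2} \right)}}{5 e^{5}} + \frac{6 \sin{\left(\frac{5}{2} \right)}}{5 e^{5}}; F(0) = \frac{3}{5}.
Integral = F(5/2) - F(0) = - \frac{3}{5} + \frac{3 \cos{\left(\frac{5}{2} \right)}}{5 e^{5}} + \frac{6 \sin{\left(\frac{5}{2} \right)}}{5 e^{5}}.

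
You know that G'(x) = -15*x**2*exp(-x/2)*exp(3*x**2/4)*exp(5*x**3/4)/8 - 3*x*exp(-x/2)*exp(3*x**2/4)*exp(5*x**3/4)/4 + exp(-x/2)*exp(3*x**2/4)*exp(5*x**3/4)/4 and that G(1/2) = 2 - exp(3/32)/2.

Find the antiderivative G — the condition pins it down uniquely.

The substitution u = 5*x**3/4 + 3*x**2/4 - x/2 works: G'(x) is exactly (dG/du)*(du/dx) for that inner function.
A general antiderivative is -exp(5*x**3/4 + 3*x**2/4 - x/2)/2 + C.
The condition gives C = 2 - exp(3/32)/2 - (-exp(3/32)/2) = 2.
So G(x) = 2 - exp(-x/2)*exp(3*x**2/4)*exp(5*x**3/4)/2.
Check: d/dx[2 - exp(-x/2)*exp(3*x**2/4)*exp(5*x**3/4)/2] = (-15*x**2*exp(3*x**2/4)*exp(5*x**3/4) - 6*x*exp(3*x**2/4)*exp(5*x**3/4) + 2*exp(3*x**2/4)*exp(5*x**3/4))*exp(-x/2)/8, which equals G'(x).

G(x) = 2 - exp(-x/2)*exp(3*x**2/4)*exp(5*x**3/4)/2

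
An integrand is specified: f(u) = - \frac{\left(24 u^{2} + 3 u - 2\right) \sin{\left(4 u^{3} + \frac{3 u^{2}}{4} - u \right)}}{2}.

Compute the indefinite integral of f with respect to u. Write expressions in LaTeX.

The substitution w = 4 u^{3} + \frac{3 u^{2}}{4} - u works: f is exactly (dF/dw)*(dw/du) for that inner function.
Check: d/du[\cos{\left(4 u^{3} + \frac{3 u^{2}}{4} - u \right)}] = - 12 u^{2} \sin{\left(4 u^{3} + \frac{3 u^{2}}{4} - u \right)} - \frac{3 u \sin{\left(4 u^{3} + \frac{3 u^{2}}{4} - u \right)}}{2} + \sin{\left(4 u^{3} + \frac{3 u^{2}}{4} - u \right)}, which equals f(u).

F(u) = \cos{\left(4 u^{3} + \frac{3 u^{2}}{4} - u \right)} + C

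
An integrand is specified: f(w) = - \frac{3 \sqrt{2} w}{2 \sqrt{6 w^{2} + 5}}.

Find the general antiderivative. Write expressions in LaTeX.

F(w) = - \frac{\sqrt{3 w^{2} + \frac{5}{2}}}{2} + C

f matches the chain-rule pattern g'(h)*h' with inner function h(w) = 3 w^{2} + \frac{5}{2}; substituting u = h(w) collapses the integral.
Check: d/dw[- \frac{\sqrt{3 w^{2} + \frac{5}{2}}}{2}] = - \frac{3 \sqrt{2} w}{2 \sqrt{6 w^{2} + 5}} = f(w).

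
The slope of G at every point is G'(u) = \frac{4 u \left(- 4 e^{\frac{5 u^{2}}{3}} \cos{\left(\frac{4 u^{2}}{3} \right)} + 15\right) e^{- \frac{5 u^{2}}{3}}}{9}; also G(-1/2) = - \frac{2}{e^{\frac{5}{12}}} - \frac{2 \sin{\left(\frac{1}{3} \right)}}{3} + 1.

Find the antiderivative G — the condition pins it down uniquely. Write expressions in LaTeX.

Whatever form G(u) takes, its d/du must return the stated G'(u).
A general antiderivative is - \frac{2 \sin{\left(\frac{4 u^{2}}{3} \right)}}{3} - 2 e^{- \frac{5 u^{2}}{3}} + C.
The condition gives C = - \frac{2}{e^{\frac{5}{12}}} - \frac{2 \sin{\left(\frac{1}{3} \right)}}{3} + 1 - (- \frac{2}{e^{\frac{5}{12}}} - \frac{2 \sin{\left(\frac{1}{3} \right)}}{3}) = 1.
So G(u) = - \frac{\left(2 e^{\frac{5 u^{2}}{3}} \sin{\left(\frac{4 u^{2}}{3} \right)} - 3 e^{\frac{5 u^{2}}{3}} + 6\right) e^{- \frac{5 u^{2}}{3}}}{3}.
Check: d/du[- \frac{\left(2 e^{\frac{5 u^{2}}{3}} \sin{\left(\frac{4 u^{2}}{3} \right)} - 3 e^{\frac{5 u^{2}}{3}} + 6\right) e^{- \frac{5 u^{2}}{3}}}{3}] = \frac{\left(- 16 u e^{\frac{5 u^{2}}{3}} \cos{\left(\frac{4 u^{2}}{3} \right)} + 60 u\right) e^{- \frac{5 u^{2}}{3}}}{9}, which equals G'(u).

G(u) = - \frac{\left(2 e^{\frac{5 u^{2}}{3}} \sin{\left(\frac{4 u^{2}}{3} \right)} - 3 e^{\frac{5 u^{2}}{3}} + 6\right) e^{- \frac{5 u^{2}}{3}}}{3}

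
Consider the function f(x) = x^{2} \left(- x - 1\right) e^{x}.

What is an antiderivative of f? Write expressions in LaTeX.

Recognize the product-rule pattern: f = u'v + uv' with u = - x^{3} + 2 x^{2} - 4 x + 4, v = e^{x}, so integration by parts undoes it.
Check: d/dx[\left(- x^{3} + 2 x^{2} - 4 x + 4\right) e^{x}] = - x^{3} e^{x} - x^{2} e^{x}, which equals f(x).

An antiderivative is F(x) = \left(- x^{3} + 2 x^{2} - 4 x + 4\right) e^{x}.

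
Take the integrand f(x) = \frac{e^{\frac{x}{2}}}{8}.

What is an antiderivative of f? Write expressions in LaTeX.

An antiderivative is F(x) = \frac{e^{\frac{x}{2}}}{4}.

Recover f(x) by differentiating a candidate F(x); any mismatch rules it out.
Check: d/dx[\frac{e^{\frac{x}{2}}}{4}] = \frac{e^{\frac{x}{2}}}{8} = f(x).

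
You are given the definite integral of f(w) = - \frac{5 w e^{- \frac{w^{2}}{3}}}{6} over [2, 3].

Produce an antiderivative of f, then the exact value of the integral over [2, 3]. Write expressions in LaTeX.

Antiderivative: F(w) = \frac{5 e^{- \frac{w^{2}}{3}}}{4}; value = - \frac{5}{4 e^{\frac{4}{3}}} + \frac{5}{4 e^{3}}

f matches the chain-rule pattern g'(h)*h' with inner function h(w) = - \frac{w^{2}}{3}; substituting u = h(w) collapses the integral.
F(w) = \frac{5 e^{- \frac{w^{2}}{3}}}{4} is an antiderivative of f.
Check: d/dw[\frac{5 e^{- \frac{w^{2}}{3}}}{4}] = - \frac{5 w e^{- \frac{w^{2}}{3}}}{6} = f(w).
F(3) = \frac{5}{4 e^{3}}; F(2) = \frac{5}{4 e^{\frac{4}{3}}}.
Integral = F(3) - F(2) = - \frac{5}{4 e^{\frac{4}{3}}} + \frac{5}{4 e^{3}}.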